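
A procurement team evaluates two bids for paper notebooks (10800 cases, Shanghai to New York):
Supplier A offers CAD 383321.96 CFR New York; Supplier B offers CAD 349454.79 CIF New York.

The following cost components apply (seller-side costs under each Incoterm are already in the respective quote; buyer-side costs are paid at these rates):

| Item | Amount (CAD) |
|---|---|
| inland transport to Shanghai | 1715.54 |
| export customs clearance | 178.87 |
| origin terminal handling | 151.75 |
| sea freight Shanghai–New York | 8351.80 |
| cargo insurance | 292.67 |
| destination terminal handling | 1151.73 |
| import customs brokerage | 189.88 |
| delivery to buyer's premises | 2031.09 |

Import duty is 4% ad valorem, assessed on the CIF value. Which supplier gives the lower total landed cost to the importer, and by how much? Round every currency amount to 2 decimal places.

Supplier A (CFR):
CIF value = CFR price + insurance = 383321.96 + 292.67 = 383614.63
Import duty = 383614.63 × 4% = 15344.59
Buyer bears (A): 292.67 + 1151.73 + 189.88 + 2031.09 = 3665.37
Landed cost (A) = invoice 383321.96 + 3665.37 + duty 15344.59 = 402331.92
Supplier B (CIF):
The CIF price already equals the CIF value: 349454.79
Import duty = 349454.79 × 4% = 13978.19
Buyer bears (B): 1151.73 + 189.88 + 2031.09 = 3372.70
Landed cost (B) = invoice 349454.79 + 3372.70 + duty 13978.19 = 366805.68
Difference = |402331.92 − 366805.68| = 35526.24

Supplier B is cheaper by CAD 35526.24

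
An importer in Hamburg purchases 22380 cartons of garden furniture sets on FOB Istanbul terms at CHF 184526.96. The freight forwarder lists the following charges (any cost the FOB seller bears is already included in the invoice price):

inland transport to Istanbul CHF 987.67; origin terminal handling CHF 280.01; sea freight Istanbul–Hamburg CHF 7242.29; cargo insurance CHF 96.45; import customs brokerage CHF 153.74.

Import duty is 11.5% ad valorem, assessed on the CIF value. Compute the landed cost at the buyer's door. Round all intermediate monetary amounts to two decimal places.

Total landed cost: CHF 214084.00

FOB: the seller bears costs until goods are on board at the origin port; the buyer bears freight, insurance and all costs thereafter.
Already in the invoice (seller's account under FOB): inland to port, origin terminal — exclude.
CIF value = FOB price + freight + insurance = 184526.96 + 7242.29 + 96.45 = 191865.70
Import duty = 191865.70 × 11.5% = 22064.56
Buyer bears: freight 7242.29 + insurance 96.45 + brokerage 153.74 + duty 22064.56 = 29557.04
Landed cost = invoice 184526.96 + 29557.04 = 214084.00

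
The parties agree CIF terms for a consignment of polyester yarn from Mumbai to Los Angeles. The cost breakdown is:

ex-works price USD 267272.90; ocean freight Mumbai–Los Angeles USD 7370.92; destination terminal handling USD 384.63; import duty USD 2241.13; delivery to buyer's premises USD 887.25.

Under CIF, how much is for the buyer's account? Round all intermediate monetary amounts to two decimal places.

Buyer's account: USD 3513.01

CIF: the seller pays costs through ocean freight and marine insurance to the destination port.
Seller's account: goods 267272.90 + freight 7370.92 = 274643.82
Buyer's account: destination terminal 384.63 + duty 2241.13 + delivery 887.25 = 3513.01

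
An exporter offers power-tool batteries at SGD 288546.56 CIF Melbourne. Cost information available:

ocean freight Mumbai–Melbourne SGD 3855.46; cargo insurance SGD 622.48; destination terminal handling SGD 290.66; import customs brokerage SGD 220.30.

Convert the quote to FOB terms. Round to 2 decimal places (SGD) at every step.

Not relevant to the conversion: brokerage, destination terminal — on the buyer under both terms; not part of either seller's price.
From CIF to FOB, the seller no longer bears: freight, insurance.
FOB price = 288546.56 − 3855.46 − 622.48 = 284068.62

FOB price: SGD 284068.62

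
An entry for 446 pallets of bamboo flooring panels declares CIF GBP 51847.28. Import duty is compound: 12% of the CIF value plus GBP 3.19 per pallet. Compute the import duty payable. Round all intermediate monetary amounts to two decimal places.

Import duty: GBP 7644.41

Ad valorem component: 51847.28 × 12% = 6221.67
Specific component: 446 × 3.19 = 1422.74
Import duty = 6221.67 + 1422.74 = 7644.41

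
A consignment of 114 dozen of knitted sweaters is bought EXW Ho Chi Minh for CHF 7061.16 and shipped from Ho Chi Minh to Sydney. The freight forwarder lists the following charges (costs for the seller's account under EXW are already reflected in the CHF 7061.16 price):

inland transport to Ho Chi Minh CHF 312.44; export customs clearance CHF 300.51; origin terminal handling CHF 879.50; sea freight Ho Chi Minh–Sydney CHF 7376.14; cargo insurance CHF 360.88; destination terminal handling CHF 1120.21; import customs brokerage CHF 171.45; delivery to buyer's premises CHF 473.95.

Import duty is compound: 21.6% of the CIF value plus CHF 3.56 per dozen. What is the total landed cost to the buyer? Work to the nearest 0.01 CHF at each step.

Total landed cost: CHF 21980.86

EXW: the seller makes goods available at their premises; the buyer bears all onward costs.
CIF value = EXW price + inland to port + export clearance + origin terminal + freight + insurance = 7061.16 + 312.44 + 300.51 + 879.50 + 7376.14 + 360.88 = 16290.63
Ad valorem component: 16290.63 × 21.6% = 3518.78
Specific component: 114 × 3.56 = 405.84
Import duty = 3518.78 + 405.84 = 3924.62
Buyer bears: inland to port 312.44 + export clearance 300.51 + origin terminal 879.50 + freight 7376.14 + insurance 360.88 + destination terminal 1120.21 + brokerage 171.45 + delivery 473.95 + duty 3924.62 = 14919.70
Landed cost = invoice 7061.16 + 14919.70 = 21980.86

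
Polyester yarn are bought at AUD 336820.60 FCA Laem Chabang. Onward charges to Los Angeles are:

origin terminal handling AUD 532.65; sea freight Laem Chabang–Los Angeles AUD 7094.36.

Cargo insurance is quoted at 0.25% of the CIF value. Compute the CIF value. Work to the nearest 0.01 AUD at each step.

CIF value: AUD 345310.89

Let C be the CIF value. C = FCA price + pre-shipment costs + freight + 0.25% × C
C − 0.25% × C = 336820.60 + 532.65 + 7094.36
0.9975 × C = 344447.61
C = 344447.61 / 0.9975 = 345310.89
Insurance premium = 0.25% × 345310.89 = 863.28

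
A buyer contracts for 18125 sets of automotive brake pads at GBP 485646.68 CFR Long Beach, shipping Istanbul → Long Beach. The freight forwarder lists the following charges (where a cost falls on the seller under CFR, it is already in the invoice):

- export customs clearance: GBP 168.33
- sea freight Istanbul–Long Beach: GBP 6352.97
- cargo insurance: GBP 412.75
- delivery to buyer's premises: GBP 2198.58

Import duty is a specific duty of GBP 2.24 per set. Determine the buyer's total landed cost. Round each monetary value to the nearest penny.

CFR: the seller pays costs through ocean freight to the destination port, but not insurance.
Already in the invoice (seller's account under CFR): export clearance, freight — exclude.
CIF value = CFR price + insurance = 485646.68 + 412.75 = 486059.43
Import duty = 18125 × 2.24 = 40600.00
Buyer bears: insurance 412.75 + delivery 2198.58 + duty 40600.00 = 43211.33
Landed cost = invoice 485646.68 + 43211.33 = 528858.01

Total landed cost: GBP 528858.01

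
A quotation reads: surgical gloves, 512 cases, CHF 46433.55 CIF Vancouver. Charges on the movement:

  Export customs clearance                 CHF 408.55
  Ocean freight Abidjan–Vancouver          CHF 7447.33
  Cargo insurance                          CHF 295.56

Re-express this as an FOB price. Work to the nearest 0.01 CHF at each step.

Not relevant to the conversion: export clearance — on the seller under both CIF and FOB; already in the CIF price and stays in the FOB price.
From CIF to FOB, the seller no longer bears: freight, insurance.
FOB price = 46433.55 − 7447.33 − 295.56 = 38690.66

FOB price: CHF 38690.66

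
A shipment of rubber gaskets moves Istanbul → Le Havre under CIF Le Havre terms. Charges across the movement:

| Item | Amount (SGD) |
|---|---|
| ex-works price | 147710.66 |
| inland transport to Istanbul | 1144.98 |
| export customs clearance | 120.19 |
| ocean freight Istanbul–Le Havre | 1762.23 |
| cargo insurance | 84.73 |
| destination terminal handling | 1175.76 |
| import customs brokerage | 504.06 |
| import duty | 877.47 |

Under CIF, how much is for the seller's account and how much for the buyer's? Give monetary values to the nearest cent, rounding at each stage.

CIF: the seller pays costs through ocean freight and marine insurance to the destination port.
Seller's account: goods 147710.66 + inland to port 1144.98 + export clearance 120.19 + freight 1762.23 + insurance 84.73 = 150822.79
Buyer's account: destination terminal 1175.76 + brokerage 504.06 + duty 877.47 = 2557.29

Seller: SGD 150822.79; buyer: SGD 2557.29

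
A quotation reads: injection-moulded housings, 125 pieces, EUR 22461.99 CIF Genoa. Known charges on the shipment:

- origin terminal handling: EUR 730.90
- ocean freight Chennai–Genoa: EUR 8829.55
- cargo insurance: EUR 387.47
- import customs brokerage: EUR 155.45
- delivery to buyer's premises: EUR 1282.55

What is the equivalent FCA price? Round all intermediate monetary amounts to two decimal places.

FCA price: EUR 12514.07

Not relevant to the conversion: delivery, brokerage — on the buyer under both terms; not part of either seller's price.
From CIF to FCA, the seller no longer bears: origin terminal, freight, insurance.
FCA price = 22461.99 − 730.90 − 8829.55 − 387.47 = 12514.07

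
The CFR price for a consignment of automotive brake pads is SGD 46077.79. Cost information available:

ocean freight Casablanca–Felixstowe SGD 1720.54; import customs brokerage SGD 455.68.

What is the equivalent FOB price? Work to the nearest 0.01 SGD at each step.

Not relevant to the conversion: brokerage — on the buyer under both terms; not part of either seller's price.
From CFR to FOB, the seller no longer bears: freight.
FOB price = 46077.79 − 1720.54 = 44357.25

FOB price: SGD 44357.25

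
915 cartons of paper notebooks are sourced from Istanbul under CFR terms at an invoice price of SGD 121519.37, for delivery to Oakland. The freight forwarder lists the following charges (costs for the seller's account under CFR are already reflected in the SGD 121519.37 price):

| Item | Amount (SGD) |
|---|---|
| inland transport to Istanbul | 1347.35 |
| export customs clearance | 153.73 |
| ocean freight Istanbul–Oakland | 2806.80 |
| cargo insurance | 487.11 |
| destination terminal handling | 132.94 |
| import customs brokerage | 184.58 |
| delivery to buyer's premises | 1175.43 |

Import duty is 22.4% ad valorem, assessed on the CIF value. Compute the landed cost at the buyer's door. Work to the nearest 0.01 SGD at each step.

CFR: the seller pays costs through ocean freight to the destination port, but not insurance.
Already in the invoice (seller's account under CFR): inland to port, export clearance, freight — exclude.
CIF value = CFR price + insurance = 121519.37 + 487.11 = 122006.48
Import duty = 122006.48 × 22.4% = 27329.45
Buyer bears: insurance 487.11 + destination terminal 132.94 + brokerage 184.58 + delivery 1175.43 + duty 27329.45 = 29309.51
Landed cost = invoice 121519.37 + 29309.51 = 150828.88

Total landed cost: SGD 150828.88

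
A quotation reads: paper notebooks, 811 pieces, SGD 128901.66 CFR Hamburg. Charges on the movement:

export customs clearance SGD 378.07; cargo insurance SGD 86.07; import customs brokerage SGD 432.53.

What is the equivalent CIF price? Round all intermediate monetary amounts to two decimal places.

CIF price: SGD 128987.73

Not relevant to the conversion: export clearance — on the seller under both CFR and CIF; already in the CFR price and stays in the CIF price. brokerage — on the buyer under both terms; not part of either seller's price.
From CFR to CIF, the seller additionally bears: insurance.
CIF price = 128901.66 + 86.07 = 128987.73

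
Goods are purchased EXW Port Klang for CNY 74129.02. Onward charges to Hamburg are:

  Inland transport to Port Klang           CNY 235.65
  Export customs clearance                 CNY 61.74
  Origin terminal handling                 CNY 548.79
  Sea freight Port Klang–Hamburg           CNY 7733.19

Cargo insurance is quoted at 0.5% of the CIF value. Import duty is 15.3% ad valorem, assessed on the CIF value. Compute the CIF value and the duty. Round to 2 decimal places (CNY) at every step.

Let C be the CIF value. C = EXW price + pre-shipment costs + freight + 0.5% × C
C − 0.5% × C = 74129.02 + 235.65 + 61.74 + 548.79 + 7733.19
0.995 × C = 82708.39
C = 82708.39 / 0.995 = 83124.01
Insurance premium = 0.5% × 83124.01 = 415.62
Import duty = 83124.01 × 15.3% = 12717.97

CIF value: CNY 83124.01; import duty: CNY 12717.97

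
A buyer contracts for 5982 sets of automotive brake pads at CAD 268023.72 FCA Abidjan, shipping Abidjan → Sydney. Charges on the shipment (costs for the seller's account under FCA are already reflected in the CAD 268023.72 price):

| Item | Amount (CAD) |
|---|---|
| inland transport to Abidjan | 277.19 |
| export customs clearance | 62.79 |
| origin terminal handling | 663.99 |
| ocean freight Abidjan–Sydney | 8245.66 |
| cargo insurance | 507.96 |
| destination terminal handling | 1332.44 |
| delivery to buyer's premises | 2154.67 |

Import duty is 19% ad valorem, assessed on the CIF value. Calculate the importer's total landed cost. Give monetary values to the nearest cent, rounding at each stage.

FCA: the seller delivers export-cleared goods to the carrier; the buyer bears costs from that point.
Already in the invoice (seller's account under FCA): inland to port, export clearance — exclude.
CIF value = FCA price + origin terminal + freight + insurance = 268023.72 + 663.99 + 8245.66 + 507.96 = 277441.33
Import duty = 277441.33 × 19% = 52713.85
Buyer bears: origin terminal 663.99 + freight 8245.66 + insurance 507.96 + destination terminal 1332.44 + delivery 2154.67 + duty 52713.85 = 65618.57
Landed cost = invoice 268023.72 + 65618.57 = 333642.29

Total landed cost: CAD 333642.29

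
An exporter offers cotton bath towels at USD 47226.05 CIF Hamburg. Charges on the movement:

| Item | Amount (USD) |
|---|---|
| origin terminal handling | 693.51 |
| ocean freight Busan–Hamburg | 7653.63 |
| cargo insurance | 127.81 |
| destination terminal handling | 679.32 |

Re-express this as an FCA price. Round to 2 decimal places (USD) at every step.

Not relevant to the conversion: destination terminal — on the buyer under both terms; not part of either seller's price.
From CIF to FCA, the seller no longer bears: origin terminal, freight, insurance.
FCA price = 47226.05 − 693.51 − 7653.63 − 127.81 = 38751.10

FCA price: USD 38751.10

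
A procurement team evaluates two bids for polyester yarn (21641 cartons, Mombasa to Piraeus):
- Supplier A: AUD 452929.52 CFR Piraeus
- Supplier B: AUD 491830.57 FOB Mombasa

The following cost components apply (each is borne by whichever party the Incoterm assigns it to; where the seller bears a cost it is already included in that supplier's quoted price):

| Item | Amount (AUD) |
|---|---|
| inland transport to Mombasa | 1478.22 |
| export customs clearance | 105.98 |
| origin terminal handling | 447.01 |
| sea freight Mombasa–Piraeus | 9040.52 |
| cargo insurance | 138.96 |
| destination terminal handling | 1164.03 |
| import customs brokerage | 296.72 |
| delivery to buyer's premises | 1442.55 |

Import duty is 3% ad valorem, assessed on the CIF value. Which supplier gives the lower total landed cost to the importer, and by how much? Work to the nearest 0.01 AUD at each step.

Supplier A is cheaper by AUD 49379.82

Supplier A (CFR):
CIF value = CFR price + insurance = 452929.52 + 138.96 = 453068.48
Import duty = 453068.48 × 3% = 13592.05
Buyer bears (A): 138.96 + 1164.03 + 296.72 + 1442.55 = 3042.26
Landed cost (A) = invoice 452929.52 + 3042.26 + duty 13592.05 = 469563.83
Supplier B (FOB):
CIF value = FOB price + freight + insurance = 491830.57 + 9040.52 + 138.96 = 501010.05
Import duty = 501010.05 × 3% = 15030.30
Buyer bears (B): 9040.52 + 138.96 + 1164.03 + 296.72 + 1442.55 = 12082.78
Landed cost (B) = invoice 491830.57 + 12082.78 + duty 15030.30 = 518943.65
Difference = |469563.83 − 518943.65| = 49379.82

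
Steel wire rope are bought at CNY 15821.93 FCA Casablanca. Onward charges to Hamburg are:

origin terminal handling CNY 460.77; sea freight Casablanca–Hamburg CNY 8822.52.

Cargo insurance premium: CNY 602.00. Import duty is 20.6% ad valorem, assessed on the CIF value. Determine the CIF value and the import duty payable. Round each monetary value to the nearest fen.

CIF = FCA price + pre-shipment costs + freight + insurance
CIF = 15821.93 + 460.77 + 8822.52 + 602.00 = 25707.22
Import duty = 25707.22 × 20.6% = 5295.69

CIF value: CNY 25707.22; import duty: CNY 5295.69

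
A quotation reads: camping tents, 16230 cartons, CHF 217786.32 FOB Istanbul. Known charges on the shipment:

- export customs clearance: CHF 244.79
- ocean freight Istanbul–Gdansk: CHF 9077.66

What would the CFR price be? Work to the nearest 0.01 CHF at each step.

Not relevant to the conversion: export clearance — on the seller under both FOB and CFR; already in the FOB price and stays in the CFR price.
From FOB to CFR, the seller additionally bears: freight.
CFR price = 217786.32 + 9077.66 = 226863.98

CFR price: CHF 226863.98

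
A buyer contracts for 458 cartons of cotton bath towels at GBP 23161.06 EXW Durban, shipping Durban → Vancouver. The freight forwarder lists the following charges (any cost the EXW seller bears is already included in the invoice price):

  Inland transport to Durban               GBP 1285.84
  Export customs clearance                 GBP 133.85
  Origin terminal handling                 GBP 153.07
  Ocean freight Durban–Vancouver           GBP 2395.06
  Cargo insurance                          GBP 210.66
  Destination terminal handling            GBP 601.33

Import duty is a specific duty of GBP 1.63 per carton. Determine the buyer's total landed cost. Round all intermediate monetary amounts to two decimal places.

EXW: the seller makes goods available at their premises; the buyer bears all onward costs.
CIF value = EXW price + inland to port + export clearance + origin terminal + freight + insurance = 23161.06 + 1285.84 + 133.85 + 153.07 + 2395.06 + 210.66 = 27339.54
Import duty = 458 × 1.63 = 746.54
Buyer bears: inland to port 1285.84 + export clearance 133.85 + origin terminal 153.07 + freight 2395.06 + insurance 210.66 + destination terminal 601.33 + duty 746.54 = 5526.35
Landed cost = invoice 23161.06 + 5526.35 = 28687.41

Total landed cost: GBP 28687.41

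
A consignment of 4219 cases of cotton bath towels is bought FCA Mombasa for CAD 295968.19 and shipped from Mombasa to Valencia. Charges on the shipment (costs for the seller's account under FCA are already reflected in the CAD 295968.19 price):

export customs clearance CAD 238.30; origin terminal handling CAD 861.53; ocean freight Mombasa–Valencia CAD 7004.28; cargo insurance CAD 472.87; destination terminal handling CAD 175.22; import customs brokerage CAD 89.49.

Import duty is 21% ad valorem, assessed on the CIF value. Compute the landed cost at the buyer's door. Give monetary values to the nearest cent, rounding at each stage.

FCA: the seller delivers export-cleared goods to the carrier; the buyer bears costs from that point.
Already in the invoice (seller's account under FCA): export clearance — exclude.
CIF value = FCA price + origin terminal + freight + insurance = 295968.19 + 861.53 + 7004.28 + 472.87 = 304306.87
Import duty = 304306.87 × 21% = 63904.44
Buyer bears: origin terminal 861.53 + freight 7004.28 + insurance 472.87 + destination terminal 175.22 + brokerage 89.49 + duty 63904.44 = 72507.83
Landed cost = invoice 295968.19 + 72507.83 = 368476.02

Total landed cost: CAD 368476.02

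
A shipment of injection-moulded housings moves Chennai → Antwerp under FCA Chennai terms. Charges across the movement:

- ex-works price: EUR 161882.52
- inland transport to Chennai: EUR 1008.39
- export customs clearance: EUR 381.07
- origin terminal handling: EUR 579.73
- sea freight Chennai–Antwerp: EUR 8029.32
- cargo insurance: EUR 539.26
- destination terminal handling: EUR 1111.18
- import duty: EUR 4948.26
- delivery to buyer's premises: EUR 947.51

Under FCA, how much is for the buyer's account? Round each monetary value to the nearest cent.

Buyer's account: EUR 16155.26

FCA: the seller delivers export-cleared goods to the carrier; the buyer bears costs from that point.
Seller's account: goods 161882.52 + inland to port 1008.39 + export clearance 381.07 = 163271.98
Buyer's account: origin terminal 579.73 + freight 8029.32 + insurance 539.26 + destination terminal 1111.18 + duty 4948.26 + delivery 947.51 = 16155.26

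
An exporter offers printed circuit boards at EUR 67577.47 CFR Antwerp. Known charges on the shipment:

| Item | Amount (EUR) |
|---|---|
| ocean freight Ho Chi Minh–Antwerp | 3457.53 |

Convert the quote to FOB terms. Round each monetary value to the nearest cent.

FOB price: EUR 64119.94

From CFR to FOB, the seller no longer bears: freight.
FOB price = 67577.47 − 3457.53 = 64119.94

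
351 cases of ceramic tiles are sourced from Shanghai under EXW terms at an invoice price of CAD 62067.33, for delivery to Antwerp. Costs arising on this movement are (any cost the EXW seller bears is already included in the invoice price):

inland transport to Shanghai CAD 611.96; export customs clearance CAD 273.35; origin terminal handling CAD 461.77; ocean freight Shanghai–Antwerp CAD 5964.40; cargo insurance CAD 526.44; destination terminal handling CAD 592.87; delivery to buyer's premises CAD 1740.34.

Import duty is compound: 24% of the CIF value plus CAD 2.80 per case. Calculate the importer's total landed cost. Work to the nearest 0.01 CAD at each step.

Total landed cost: CAD 89998.52

EXW: the seller makes goods available at their premises; the buyer bears all onward costs.
CIF value = EXW price + inland to port + export clearance + origin terminal + freight + insurance = 62067.33 + 611.96 + 273.35 + 461.77 + 5964.40 + 526.44 = 69905.25
Ad valorem component: 69905.25 × 24% = 16777.26
Specific component: 351 × 2.80 = 982.80
Import duty = 16777.26 + 982.80 = 17760.06
Buyer bears: inland to port 611.96 + export clearance 273.35 + origin terminal 461.77 + freight 5964.40 + insurance 526.44 + destination terminal 592.87 + delivery 1740.34 + duty 17760.06 = 27931.19
Landed cost = invoice 62067.33 + 27931.19 = 89998.52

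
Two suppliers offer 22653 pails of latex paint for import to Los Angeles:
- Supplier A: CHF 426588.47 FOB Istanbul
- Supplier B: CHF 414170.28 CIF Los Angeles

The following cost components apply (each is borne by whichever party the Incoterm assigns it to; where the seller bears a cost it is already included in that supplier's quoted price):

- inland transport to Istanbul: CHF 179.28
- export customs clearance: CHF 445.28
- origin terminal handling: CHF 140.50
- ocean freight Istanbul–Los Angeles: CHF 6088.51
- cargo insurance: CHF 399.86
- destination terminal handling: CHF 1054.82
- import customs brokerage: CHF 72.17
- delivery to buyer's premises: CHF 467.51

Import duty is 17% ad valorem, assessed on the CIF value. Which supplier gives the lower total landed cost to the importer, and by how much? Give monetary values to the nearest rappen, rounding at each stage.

Supplier B is cheaper by CHF 22120.67

Supplier A (FOB):
CIF value = FOB price + freight + insurance = 426588.47 + 6088.51 + 399.86 = 433076.84
Import duty = 433076.84 × 17% = 73623.06
Buyer bears (A): 6088.51 + 399.86 + 1054.82 + 72.17 + 467.51 = 8082.87
Landed cost (A) = invoice 426588.47 + 8082.87 + duty 73623.06 = 508294.40
Supplier B (CIF):
The CIF price already equals the CIF value: 414170.28
Import duty = 414170.28 × 17% = 70408.95
Buyer bears (B): 1054.82 + 72.17 + 467.51 = 1594.50
Landed cost (B) = invoice 414170.28 + 1594.50 + duty 70408.95 = 486173.73
Difference = |508294.40 − 486173.73| = 22120.67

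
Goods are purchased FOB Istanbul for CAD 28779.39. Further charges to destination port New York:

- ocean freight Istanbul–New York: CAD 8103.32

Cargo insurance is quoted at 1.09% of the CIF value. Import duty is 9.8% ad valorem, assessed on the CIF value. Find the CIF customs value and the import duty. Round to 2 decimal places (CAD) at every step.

Let C be the CIF value. C = FOB price + freight + 1.09% × C
C − 1.09% × C = 28779.39 + 8103.32
0.9891 × C = 36882.71
C = 36882.71 / 0.9891 = 37289.16
Insurance premium = 1.09% × 37289.16 = 406.45
Import duty = 37289.16 × 9.8% = 3654.34

CIF value: CAD 37289.16; import duty: CAD 3654.34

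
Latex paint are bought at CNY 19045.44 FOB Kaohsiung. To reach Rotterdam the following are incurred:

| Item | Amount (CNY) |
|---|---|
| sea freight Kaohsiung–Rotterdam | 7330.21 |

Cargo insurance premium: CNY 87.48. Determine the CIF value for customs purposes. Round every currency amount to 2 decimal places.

CIF = FOB price + freight + insurance
CIF = 19045.44 + 7330.21 + 87.48 = 26463.13

CIF value: CNY 26463.13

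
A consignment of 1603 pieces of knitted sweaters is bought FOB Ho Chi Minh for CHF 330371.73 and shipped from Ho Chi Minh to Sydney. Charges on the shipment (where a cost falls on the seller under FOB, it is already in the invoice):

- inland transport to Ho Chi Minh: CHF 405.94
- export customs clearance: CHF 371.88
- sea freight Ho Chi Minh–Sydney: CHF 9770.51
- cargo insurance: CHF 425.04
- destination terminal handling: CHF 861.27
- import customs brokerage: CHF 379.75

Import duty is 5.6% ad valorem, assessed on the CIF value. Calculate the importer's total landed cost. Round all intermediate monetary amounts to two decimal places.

Total landed cost: CHF 360880.07

FOB: the seller bears costs until goods are on board at the origin port; the buyer bears freight, insurance and all costs thereafter.
Already in the invoice (seller's account under FOB): inland to port, export clearance — exclude.
CIF value = FOB price + freight + insurance = 330371.73 + 9770.51 + 425.04 = 340567.28
Import duty = 340567.28 × 5.6% = 19071.77
Buyer bears: freight 9770.51 + insurance 425.04 + destination terminal 861.27 + brokerage 379.75 + duty 19071.77 = 30508.34
Landed cost = invoice 330371.73 + 30508.34 = 360880.07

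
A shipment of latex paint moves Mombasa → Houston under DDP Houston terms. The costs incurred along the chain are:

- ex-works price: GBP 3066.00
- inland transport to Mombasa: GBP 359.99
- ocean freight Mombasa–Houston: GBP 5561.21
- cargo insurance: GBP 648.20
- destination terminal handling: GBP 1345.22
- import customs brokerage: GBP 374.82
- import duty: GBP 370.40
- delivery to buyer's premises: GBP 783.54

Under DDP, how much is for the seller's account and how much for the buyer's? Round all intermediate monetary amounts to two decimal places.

DDP: the seller bears all costs including import duty.
Seller's account: goods 3066.00 + inland to port 359.99 + freight 5561.21 + insurance 648.20 + destination terminal 1345.22 + brokerage 374.82 + duty 370.40 + delivery 783.54 = 12509.38
Buyer's account: 0.00

Seller: GBP 12509.38; buyer: GBP 0.00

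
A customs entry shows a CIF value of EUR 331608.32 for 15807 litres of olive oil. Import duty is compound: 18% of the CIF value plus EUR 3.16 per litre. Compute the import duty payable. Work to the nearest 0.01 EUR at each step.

Import duty: EUR 109639.62

Ad valorem component: 331608.32 × 18% = 59689.50
Specific component: 15807 × 3.16 = 49950.12
Import duty = 59689.50 + 49950.12 = 109639.62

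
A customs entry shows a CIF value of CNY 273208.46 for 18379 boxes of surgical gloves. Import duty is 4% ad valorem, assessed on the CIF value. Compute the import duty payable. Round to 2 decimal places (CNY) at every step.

Import duty: CNY 10928.34

Import duty = 273208.46 × 4% = 10928.34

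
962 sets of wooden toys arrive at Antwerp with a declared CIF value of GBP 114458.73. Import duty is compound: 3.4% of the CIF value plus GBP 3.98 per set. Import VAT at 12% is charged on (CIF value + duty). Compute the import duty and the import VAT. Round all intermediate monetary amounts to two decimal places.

Import duty: GBP 7720.36; import VAT: GBP 14661.49

Ad valorem component: 114458.73 × 3.4% = 3891.60
Specific component: 962 × 3.98 = 3828.76
Import duty = 3891.60 + 3828.76 = 7720.36
VAT base = CIF + duty = 114458.73 + 7720.36 = 122179.09
Import VAT = 122179.09 × 12% = 14661.49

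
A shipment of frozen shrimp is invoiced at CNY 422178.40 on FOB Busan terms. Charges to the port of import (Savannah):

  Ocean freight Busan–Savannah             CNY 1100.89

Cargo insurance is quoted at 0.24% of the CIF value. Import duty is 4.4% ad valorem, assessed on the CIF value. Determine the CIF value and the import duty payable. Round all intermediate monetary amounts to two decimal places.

Let C be the CIF value. C = FOB price + freight + 0.24% × C
C − 0.24% × C = 422178.40 + 1100.89
0.9976 × C = 423279.29
C = 423279.29 / 0.9976 = 424297.60
Insurance premium = 0.24% × 424297.60 = 1018.31
Import duty = 424297.60 × 4.4% = 18669.09

CIF value: CNY 424297.60; import duty: CNY 18669.09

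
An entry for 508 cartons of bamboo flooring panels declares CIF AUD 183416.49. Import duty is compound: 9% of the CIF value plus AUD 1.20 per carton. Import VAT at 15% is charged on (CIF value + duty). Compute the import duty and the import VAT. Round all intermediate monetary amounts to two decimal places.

Import duty: AUD 17117.08; import VAT: AUD 30080.04

Ad valorem component: 183416.49 × 9% = 16507.48
Specific component: 508 × 1.20 = 609.60
Import duty = 16507.48 + 609.60 = 17117.08
VAT base = CIF + duty = 183416.49 + 17117.08 = 200533.57
Import VAT = 200533.57 × 15% = 30080.04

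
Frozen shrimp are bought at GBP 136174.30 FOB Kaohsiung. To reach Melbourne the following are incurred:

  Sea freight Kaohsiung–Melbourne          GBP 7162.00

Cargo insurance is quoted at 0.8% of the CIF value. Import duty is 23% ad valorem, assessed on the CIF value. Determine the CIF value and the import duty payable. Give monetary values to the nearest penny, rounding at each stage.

CIF value: GBP 144492.24; import duty: GBP 33233.22

Let C be the CIF value. C = FOB price + freight + 0.8% × C
C − 0.8% × C = 136174.30 + 7162.00
0.992 × C = 143336.30
C = 143336.30 / 0.992 = 144492.24
Insurance premium = 0.8% × 144492.24 = 1155.94
Import duty = 144492.24 × 23% = 33233.22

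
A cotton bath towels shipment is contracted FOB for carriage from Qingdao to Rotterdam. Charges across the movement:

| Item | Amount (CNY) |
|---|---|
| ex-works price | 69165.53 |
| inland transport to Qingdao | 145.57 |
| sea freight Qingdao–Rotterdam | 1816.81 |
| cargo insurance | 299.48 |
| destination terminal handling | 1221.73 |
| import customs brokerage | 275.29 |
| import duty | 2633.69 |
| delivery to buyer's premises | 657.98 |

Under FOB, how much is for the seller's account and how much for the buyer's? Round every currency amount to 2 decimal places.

FOB: the seller bears costs until goods are on board at the origin port; the buyer bears freight, insurance and all costs thereafter.
Seller's account: goods 69165.53 + inland to port 145.57 = 69311.10
Buyer's account: freight 1816.81 + insurance 299.48 + destination terminal 1221.73 + brokerage 275.29 + duty 2633.69 + delivery 657.98 = 6904.98

Seller: CNY 69311.10; buyer: CNY 6904.98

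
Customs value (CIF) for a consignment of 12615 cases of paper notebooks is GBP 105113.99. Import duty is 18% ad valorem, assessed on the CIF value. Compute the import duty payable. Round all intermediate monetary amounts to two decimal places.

Import duty: GBP 18920.52

Import duty = 105113.99 × 18% = 18920.52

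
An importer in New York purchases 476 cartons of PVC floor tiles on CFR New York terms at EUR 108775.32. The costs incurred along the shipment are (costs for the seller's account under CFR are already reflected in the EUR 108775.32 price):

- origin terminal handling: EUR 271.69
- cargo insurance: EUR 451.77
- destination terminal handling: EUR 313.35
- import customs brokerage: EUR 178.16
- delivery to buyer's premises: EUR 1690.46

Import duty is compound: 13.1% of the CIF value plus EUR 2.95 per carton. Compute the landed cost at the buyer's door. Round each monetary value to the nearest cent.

Total landed cost: EUR 127122.01

CFR: the seller pays costs through ocean freight to the destination port, but not insurance.
Already in the invoice (seller's account under CFR): origin terminal — exclude.
CIF value = CFR price + insurance = 108775.32 + 451.77 = 109227.09
Ad valorem component: 109227.09 × 13.1% = 14308.75
Specific component: 476 × 2.95 = 1404.20
Import duty = 14308.75 + 1404.20 = 15712.95
Buyer bears: insurance 451.77 + destination terminal 313.35 + brokerage 178.16 + delivery 1690.46 + duty 15712.95 = 18346.69
Landed cost = invoice 108775.32 + 18346.69 = 127122.01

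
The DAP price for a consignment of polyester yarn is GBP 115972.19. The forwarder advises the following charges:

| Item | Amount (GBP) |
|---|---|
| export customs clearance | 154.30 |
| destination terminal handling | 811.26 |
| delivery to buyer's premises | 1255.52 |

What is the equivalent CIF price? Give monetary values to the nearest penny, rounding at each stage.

Not relevant to the conversion: export clearance — on the seller under both DAP and CIF; already in the DAP price and stays in the CIF price.
From DAP to CIF, the seller no longer bears: destination terminal, delivery.
CIF price = 115972.19 − 811.26 − 1255.52 = 113905.41

CIF price: GBP 113905.41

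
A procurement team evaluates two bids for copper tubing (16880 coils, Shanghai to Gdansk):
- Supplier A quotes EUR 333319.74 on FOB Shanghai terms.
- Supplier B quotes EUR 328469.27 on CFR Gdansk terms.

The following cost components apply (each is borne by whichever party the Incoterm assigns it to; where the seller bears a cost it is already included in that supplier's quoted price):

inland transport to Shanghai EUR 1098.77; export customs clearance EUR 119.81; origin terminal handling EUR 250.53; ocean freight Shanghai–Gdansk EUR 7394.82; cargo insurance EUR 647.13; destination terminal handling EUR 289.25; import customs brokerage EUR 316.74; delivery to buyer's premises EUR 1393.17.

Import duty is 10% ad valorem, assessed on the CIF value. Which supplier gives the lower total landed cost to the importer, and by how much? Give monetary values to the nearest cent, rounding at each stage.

Supplier A (FOB):
CIF value = FOB price + freight + insurance = 333319.74 + 7394.82 + 647.13 = 341361.69
Import duty = 341361.69 × 10% = 34136.17
Buyer bears (A): 7394.82 + 647.13 + 289.25 + 316.74 + 1393.17 = 10041.11
Landed cost (A) = invoice 333319.74 + 10041.11 + duty 34136.17 = 377497.02
Supplier B (CFR):
CIF value = CFR price + insurance = 328469.27 + 647.13 = 329116.40
Import duty = 329116.40 × 10% = 32911.64
Buyer bears (B): 647.13 + 289.25 + 316.74 + 1393.17 = 2646.29
Landed cost (B) = invoice 328469.27 + 2646.29 + duty 32911.64 = 364027.20
Difference = |377497.02 − 364027.20| = 13469.82

Supplier B is cheaper by EUR 13469.82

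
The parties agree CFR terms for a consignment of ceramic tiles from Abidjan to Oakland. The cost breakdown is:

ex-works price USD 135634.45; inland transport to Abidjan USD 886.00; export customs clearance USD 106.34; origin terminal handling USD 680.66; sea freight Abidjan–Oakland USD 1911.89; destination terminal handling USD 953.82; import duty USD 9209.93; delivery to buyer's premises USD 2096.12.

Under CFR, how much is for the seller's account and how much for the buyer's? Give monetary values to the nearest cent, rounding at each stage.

CFR: the seller pays costs through ocean freight to the destination port, but not insurance.
Seller's account: goods 135634.45 + inland to port 886.00 + export clearance 106.34 + origin terminal 680.66 + freight 1911.89 = 139219.34
Buyer's account: destination terminal 953.82 + duty 9209.93 + delivery 2096.12 = 12259.87

Seller: USD 139219.34; buyer: USD 12259.87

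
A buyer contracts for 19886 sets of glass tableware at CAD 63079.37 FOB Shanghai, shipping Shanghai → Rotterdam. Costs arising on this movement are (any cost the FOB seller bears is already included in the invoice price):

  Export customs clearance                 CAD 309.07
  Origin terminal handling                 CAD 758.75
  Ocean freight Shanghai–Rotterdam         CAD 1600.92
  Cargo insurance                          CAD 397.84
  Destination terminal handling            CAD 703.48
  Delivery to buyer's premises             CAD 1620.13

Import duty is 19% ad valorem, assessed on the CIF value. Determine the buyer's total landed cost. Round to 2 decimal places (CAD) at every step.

Total landed cost: CAD 79766.58

FOB: the seller bears costs until goods are on board at the origin port; the buyer bears freight, insurance and all costs thereafter.
Already in the invoice (seller's account under FOB): export clearance, origin terminal — exclude.
CIF value = FOB price + freight + insurance = 63079.37 + 1600.92 + 397.84 = 65078.13
Import duty = 65078.13 × 19% = 12364.84
Buyer bears: freight 1600.92 + insurance 397.84 + destination terminal 703.48 + delivery 1620.13 + duty 12364.84 = 16687.21
Landed cost = invoice 63079.37 + 16687.21 = 79766.58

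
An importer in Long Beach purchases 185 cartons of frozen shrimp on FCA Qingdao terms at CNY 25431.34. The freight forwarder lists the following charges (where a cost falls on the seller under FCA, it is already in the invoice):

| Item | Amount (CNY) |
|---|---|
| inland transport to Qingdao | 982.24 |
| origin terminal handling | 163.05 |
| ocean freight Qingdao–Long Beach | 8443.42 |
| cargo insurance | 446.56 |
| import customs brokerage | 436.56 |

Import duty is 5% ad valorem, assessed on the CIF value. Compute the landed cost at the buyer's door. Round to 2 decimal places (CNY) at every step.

FCA: the seller delivers export-cleared goods to the carrier; the buyer bears costs from that point.
Already in the invoice (seller's account under FCA): inland to port — exclude.
CIF value = FCA price + origin terminal + freight + insurance = 25431.34 + 163.05 + 8443.42 + 446.56 = 34484.37
Import duty = 34484.37 × 5% = 1724.22
Buyer bears: origin terminal 163.05 + freight 8443.42 + insurance 446.56 + brokerage 436.56 + duty 1724.22 = 11213.81
Landed cost = invoice 25431.34 + 11213.81 = 36645.15

Total landed cost: CNY 36645.15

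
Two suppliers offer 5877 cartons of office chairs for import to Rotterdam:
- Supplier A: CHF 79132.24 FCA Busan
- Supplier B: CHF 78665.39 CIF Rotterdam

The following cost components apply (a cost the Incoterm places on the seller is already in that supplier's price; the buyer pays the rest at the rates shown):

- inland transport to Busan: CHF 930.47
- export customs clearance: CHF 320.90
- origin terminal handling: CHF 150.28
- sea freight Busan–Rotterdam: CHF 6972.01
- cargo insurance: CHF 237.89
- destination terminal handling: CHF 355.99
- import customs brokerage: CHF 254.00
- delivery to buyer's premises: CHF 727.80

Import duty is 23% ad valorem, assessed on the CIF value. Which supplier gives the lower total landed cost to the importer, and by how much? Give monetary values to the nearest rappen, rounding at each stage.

Supplier A (FCA):
CIF value = FCA price + origin terminal + freight + insurance = 79132.24 + 150.28 + 6972.01 + 237.89 = 86492.42
Import duty = 86492.42 × 23% = 19893.26
Buyer bears (A): 150.28 + 6972.01 + 237.89 + 355.99 + 254.00 + 727.80 = 8697.97
Landed cost (A) = invoice 79132.24 + 8697.97 + duty 19893.26 = 107723.47
Supplier B (CIF):
The CIF price already equals the CIF value: 78665.39
Import duty = 78665.39 × 23% = 18093.04
Buyer bears (B): 355.99 + 254.00 + 727.80 = 1337.79
Landed cost (B) = invoice 78665.39 + 1337.79 + duty 18093.04 = 98096.22
Difference = |107723.47 − 98096.22| = 9627.25

Supplier B is cheaper by CHF 9627.25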